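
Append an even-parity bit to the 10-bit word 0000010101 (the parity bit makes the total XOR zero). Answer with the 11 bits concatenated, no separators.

00000101011

XOR of the 10 data bits: 0⊕0⊕0⊕0⊕0⊕1⊕0⊕1⊕0⊕1 = 1
Parity bit = 1 (so all 11 bits XOR to 0).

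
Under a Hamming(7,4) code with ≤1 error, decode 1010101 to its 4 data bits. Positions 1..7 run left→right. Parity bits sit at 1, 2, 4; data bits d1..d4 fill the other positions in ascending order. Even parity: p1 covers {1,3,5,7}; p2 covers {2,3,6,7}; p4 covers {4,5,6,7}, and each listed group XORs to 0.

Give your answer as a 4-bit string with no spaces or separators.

s1 (pos 1,3,5,7): 1⊕1⊕1⊕1 = 0
s2 (pos 2,3,6,7): 0⊕1⊕0⊕1 = 0
s4 (pos 4,5,6,7): 0⊕1⊕0⊕1 = 0
Syndrome s4…s1 = 000 → no error.
Read data bits from positions 3,5,6,7: 1101

1101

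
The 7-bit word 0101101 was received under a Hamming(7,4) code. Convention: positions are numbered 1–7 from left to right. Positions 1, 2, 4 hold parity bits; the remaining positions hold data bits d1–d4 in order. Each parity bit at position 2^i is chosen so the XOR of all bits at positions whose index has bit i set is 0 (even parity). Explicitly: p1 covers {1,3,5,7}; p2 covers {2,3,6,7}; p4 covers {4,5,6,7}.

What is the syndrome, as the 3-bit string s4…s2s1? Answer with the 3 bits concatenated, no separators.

s1 (pos 1,3,5,7): 0⊕0⊕1⊕1 = 0
s2 (pos 2,3,6,7): 1⊕0⊕0⊕1 = 0
s4 (pos 4,5,6,7): 1⊕1⊕0⊕1 = 1
Syndrome s4…s1 = 100 → error at position 4.

100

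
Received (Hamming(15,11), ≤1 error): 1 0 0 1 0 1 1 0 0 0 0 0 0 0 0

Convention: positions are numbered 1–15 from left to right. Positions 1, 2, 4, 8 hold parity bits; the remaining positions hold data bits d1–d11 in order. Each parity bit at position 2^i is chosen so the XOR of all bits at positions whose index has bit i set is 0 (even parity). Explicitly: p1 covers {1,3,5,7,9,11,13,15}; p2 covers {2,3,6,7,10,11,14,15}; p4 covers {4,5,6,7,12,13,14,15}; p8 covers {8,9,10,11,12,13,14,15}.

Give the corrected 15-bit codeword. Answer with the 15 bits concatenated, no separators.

100001100000000

s1 (pos 1,3,5,7,9,11,13,15): 1⊕0⊕0⊕1⊕0⊕0⊕0⊕0 = 0
s2 (pos 2,3,6,7,10,11,14,15): 0⊕0⊕1⊕1⊕0⊕0⊕0⊕0 = 0
s4 (pos 4,5,6,7,12,13,14,15): 1⊕0⊕1⊕1⊕0⊕0⊕0⊕0 = 1
s8 (pos 8,9,10,11,12,13,14,15): 0⊕0⊕0⊕0⊕0⊕0⊕0⊕0 = 0
Syndrome s8…s1 = 0100 → error at position 4.
Flip position 4: 100101100000000 → 100001100000000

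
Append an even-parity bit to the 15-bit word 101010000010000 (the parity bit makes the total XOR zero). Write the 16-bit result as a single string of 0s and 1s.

XOR of the 15 data bits: 1⊕0⊕1⊕0⊕1⊕0⊕0⊕0⊕0⊕0⊕1⊕0⊕0⊕0⊕0 = 0
Parity bit = 0 (so all 16 bits XOR to 0).

1010100000100000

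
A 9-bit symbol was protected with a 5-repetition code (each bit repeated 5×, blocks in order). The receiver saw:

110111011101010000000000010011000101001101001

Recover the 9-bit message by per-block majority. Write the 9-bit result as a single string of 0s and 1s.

Block 1 (11011): 4 ones → 1
Block 2 (10111): 4 ones → 1
Block 3 (01010): 2 ones → 0
Block 4 (00000): 0 ones → 0
Block 5 (00000): 0 ones → 0
Block 6 (10011): 3 ones → 1
Block 7 (00010): 1 one → 0
Block 8 (10011): 3 ones → 1
Block 9 (01001): 2 ones → 0

110001010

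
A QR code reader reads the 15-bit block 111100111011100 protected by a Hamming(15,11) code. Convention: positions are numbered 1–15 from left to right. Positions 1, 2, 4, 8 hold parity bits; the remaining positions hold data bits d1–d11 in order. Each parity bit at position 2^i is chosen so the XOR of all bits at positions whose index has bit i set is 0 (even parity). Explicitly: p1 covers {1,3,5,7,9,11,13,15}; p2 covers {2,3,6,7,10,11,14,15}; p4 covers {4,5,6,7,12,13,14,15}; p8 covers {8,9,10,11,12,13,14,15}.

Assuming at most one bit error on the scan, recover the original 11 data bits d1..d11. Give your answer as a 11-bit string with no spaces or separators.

s1 (pos 1,3,5,7,9,11,13,15): 1⊕1⊕0⊕1⊕1⊕1⊕1⊕0 = 0
s2 (pos 2,3,6,7,10,11,14,15): 1⊕1⊕0⊕1⊕0⊕1⊕0⊕0 = 0
s4 (pos 4,5,6,7,12,13,14,15): 1⊕0⊕0⊕1⊕1⊕1⊕0⊕0 = 0
s8 (pos 8,9,10,11,12,13,14,15): 1⊕1⊕0⊕1⊕1⊕1⊕0⊕0 = 1
Syndrome s8…s1 = 1000 → error at position 8.
Flip position 8: 111100111011100 → 111100101011100
Read data bits from positions 3,5,6,7,9,10,11,12,13,14,15: 10011011100

10011011100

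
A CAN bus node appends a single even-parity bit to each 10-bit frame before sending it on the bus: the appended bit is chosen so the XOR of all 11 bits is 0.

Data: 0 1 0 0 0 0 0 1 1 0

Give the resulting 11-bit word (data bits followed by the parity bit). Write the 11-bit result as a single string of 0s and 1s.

01000001101

XOR of the 10 data bits: 0⊕1⊕0⊕0⊕0⊕0⊕0⊕1⊕1⊕0 = 1
Parity bit = 1 (so all 11 bits XOR to 0).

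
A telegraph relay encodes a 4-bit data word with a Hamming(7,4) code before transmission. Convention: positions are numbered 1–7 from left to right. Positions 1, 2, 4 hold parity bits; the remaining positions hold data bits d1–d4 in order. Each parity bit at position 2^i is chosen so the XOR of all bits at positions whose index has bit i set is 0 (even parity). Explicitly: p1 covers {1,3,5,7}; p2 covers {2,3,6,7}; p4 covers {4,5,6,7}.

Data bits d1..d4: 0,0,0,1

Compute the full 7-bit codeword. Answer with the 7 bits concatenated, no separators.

1101001

Place data at non-parity positions: p1 p2 0 p4 0 0 1
p1 (pos 1,3,5,7): XOR of data positions = 0⊕0⊕1 = 1
p2 (pos 2,3,6,7): XOR of data positions = 0⊕0⊕1 = 1
p4 (pos 4,5,6,7): XOR of data positions = 0⊕0⊕1 = 1
Codeword: 1101001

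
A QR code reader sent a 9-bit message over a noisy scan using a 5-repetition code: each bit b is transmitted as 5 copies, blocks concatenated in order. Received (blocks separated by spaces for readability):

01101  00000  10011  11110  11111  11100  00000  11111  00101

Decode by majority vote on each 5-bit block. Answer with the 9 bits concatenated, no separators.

101111010

Block 1 (01101): 3 ones → 1
Block 2 (00000): 0 ones → 0
Block 3 (10011): 3 ones → 1
Block 4 (11110): 4 ones → 1
Block 5 (11111): 5 ones → 1
Block 6 (11100): 3 ones → 1
Block 7 (00000): 0 ones → 0
Block 8 (11111): 5 ones → 1
Block 9 (00101): 2 ones → 0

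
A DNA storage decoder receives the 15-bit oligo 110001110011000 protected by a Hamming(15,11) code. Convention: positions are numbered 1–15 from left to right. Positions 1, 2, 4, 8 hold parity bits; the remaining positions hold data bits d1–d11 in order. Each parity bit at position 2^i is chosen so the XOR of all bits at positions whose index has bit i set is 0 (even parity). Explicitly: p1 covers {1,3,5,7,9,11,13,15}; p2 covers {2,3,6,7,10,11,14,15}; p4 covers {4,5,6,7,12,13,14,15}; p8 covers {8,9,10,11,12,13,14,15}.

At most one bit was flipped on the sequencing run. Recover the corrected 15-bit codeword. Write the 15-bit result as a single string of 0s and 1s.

s1 (pos 1,3,5,7,9,11,13,15): 1⊕0⊕0⊕1⊕0⊕1⊕0⊕0 = 1
s2 (pos 2,3,6,7,10,11,14,15): 1⊕0⊕1⊕1⊕0⊕1⊕0⊕0 = 0
s4 (pos 4,5,6,7,12,13,14,15): 0⊕0⊕1⊕1⊕1⊕0⊕0⊕0 = 1
s8 (pos 8,9,10,11,12,13,14,15): 1⊕0⊕0⊕1⊕1⊕0⊕0⊕0 = 1
Syndrome s8…s1 = 1101 → error at position 13.
Flip position 13: 110001110011000 → 110001110011100

110001110011100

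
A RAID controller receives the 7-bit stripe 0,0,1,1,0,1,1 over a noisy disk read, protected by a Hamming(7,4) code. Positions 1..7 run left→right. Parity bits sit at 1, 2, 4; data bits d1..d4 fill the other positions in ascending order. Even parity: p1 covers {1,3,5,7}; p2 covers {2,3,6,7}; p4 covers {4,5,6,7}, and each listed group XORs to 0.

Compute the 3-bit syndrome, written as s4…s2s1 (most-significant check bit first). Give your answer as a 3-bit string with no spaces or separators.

110

s1 (pos 1,3,5,7): 0⊕1⊕0⊕1 = 0
s2 (pos 2,3,6,7): 0⊕1⊕1⊕1 = 1
s4 (pos 4,5,6,7): 1⊕0⊕1⊕1 = 1
Syndrome s4…s1 = 110 → error at position 6.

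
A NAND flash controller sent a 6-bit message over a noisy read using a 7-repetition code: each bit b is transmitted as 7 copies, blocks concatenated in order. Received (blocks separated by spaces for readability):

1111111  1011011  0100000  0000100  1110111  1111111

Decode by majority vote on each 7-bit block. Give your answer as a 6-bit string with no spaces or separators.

110011

Block 1 (1111111): 7 ones → 1
Block 2 (1011011): 5 ones → 1
Block 3 (0100000): 1 one → 0
Block 4 (0000100): 1 one → 0
Block 5 (1110111): 6 ones → 1
Block 6 (1111111): 7 ones → 1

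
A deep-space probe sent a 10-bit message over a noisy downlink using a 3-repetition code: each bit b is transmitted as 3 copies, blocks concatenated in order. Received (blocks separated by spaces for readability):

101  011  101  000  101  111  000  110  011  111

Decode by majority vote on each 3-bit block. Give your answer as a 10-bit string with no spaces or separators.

1110110111

Block 1 (101): 2 ones → 1
Block 2 (011): 2 ones → 1
Block 3 (101): 2 ones → 1
Block 4 (000): 0 ones → 0
Block 5 (101): 2 ones → 1
Block 6 (111): 3 ones → 1
Block 7 (000): 0 ones → 0
Block 8 (110): 2 ones → 1
Block 9 (011): 2 ones → 1
Block 10 (111): 3 ones → 1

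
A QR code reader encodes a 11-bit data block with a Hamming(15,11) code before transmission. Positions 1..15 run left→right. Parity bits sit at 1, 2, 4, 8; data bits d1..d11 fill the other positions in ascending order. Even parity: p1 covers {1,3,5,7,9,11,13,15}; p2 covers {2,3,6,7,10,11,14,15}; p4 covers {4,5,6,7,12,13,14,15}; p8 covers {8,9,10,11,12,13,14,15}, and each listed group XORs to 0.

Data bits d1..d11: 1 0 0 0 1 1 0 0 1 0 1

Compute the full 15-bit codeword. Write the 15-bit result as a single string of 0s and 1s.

Place data at non-parity positions: p1 p2 1 p4 0 0 0 p8 1 1 0 0 1 0 1
p1 (pos 1,3,5,7,9,11,13,15): XOR of data positions = 1⊕0⊕0⊕1⊕0⊕1⊕1 = 0
p2 (pos 2,3,6,7,10,11,14,15): XOR of data positions = 1⊕0⊕0⊕1⊕0⊕0⊕1 = 1
p4 (pos 4,5,6,7,12,13,14,15): XOR of data positions = 0⊕0⊕0⊕0⊕1⊕0⊕1 = 0
p8 (pos 8,9,10,11,12,13,14,15): XOR of data positions = 1⊕1⊕0⊕0⊕1⊕0⊕1 = 0
Codeword: 011000001100101

011000001100101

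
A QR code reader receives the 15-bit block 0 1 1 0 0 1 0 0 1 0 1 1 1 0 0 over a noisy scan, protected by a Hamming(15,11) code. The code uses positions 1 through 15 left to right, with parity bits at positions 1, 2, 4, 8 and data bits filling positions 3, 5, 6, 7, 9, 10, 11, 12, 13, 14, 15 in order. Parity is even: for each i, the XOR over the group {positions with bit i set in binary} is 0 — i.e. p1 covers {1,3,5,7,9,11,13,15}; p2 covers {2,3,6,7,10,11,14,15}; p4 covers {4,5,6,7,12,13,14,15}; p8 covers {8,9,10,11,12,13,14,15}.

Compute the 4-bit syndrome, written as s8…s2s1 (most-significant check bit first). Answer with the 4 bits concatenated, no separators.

s1 (pos 1,3,5,7,9,11,13,15): 0⊕1⊕0⊕0⊕1⊕1⊕1⊕0 = 0
s2 (pos 2,3,6,7,10,11,14,15): 1⊕1⊕1⊕0⊕0⊕1⊕0⊕0 = 0
s4 (pos 4,5,6,7,12,13,14,15): 0⊕0⊕1⊕0⊕1⊕1⊕0⊕0 = 1
s8 (pos 8,9,10,11,12,13,14,15): 0⊕1⊕0⊕1⊕1⊕1⊕0⊕0 = 0
Syndrome s8…s1 = 0100 → error at position 4.

0100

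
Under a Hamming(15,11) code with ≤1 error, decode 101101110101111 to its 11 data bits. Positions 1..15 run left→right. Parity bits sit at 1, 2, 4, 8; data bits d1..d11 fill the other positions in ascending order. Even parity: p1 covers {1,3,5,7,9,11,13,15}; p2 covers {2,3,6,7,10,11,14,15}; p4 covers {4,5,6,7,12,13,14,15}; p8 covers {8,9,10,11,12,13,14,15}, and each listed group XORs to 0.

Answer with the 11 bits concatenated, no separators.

s1 (pos 1,3,5,7,9,11,13,15): 1⊕1⊕0⊕1⊕0⊕0⊕1⊕1 = 1
s2 (pos 2,3,6,7,10,11,14,15): 0⊕1⊕1⊕1⊕1⊕0⊕1⊕1 = 0
s4 (pos 4,5,6,7,12,13,14,15): 1⊕0⊕1⊕1⊕1⊕1⊕1⊕1 = 1
s8 (pos 8,9,10,11,12,13,14,15): 1⊕0⊕1⊕0⊕1⊕1⊕1⊕1 = 0
Syndrome s8…s1 = 0101 → error at position 5.
Flip position 5: 101101110101111 → 101111110101111
Read data bits from positions 3,5,6,7,9,10,11,12,13,14,15: 11110101111

11110101111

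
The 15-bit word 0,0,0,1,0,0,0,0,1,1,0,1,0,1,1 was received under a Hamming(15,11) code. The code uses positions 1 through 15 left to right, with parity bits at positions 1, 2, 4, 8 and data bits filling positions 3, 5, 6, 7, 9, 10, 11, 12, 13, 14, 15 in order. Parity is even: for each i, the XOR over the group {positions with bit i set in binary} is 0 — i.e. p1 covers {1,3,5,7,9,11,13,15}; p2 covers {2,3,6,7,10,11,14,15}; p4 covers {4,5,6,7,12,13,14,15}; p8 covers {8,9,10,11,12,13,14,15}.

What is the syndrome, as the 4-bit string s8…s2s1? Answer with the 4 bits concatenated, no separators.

s1 (pos 1,3,5,7,9,11,13,15): 0⊕0⊕0⊕0⊕1⊕0⊕0⊕1 = 0
s2 (pos 2,3,6,7,10,11,14,15): 0⊕0⊕0⊕0⊕1⊕0⊕1⊕1 = 1
s4 (pos 4,5,6,7,12,13,14,15): 1⊕0⊕0⊕0⊕1⊕0⊕1⊕1 = 0
s8 (pos 8,9,10,11,12,13,14,15): 0⊕1⊕1⊕0⊕1⊕0⊕1⊕1 = 1
Syndrome s8…s1 = 1010 → error at position 10.

1010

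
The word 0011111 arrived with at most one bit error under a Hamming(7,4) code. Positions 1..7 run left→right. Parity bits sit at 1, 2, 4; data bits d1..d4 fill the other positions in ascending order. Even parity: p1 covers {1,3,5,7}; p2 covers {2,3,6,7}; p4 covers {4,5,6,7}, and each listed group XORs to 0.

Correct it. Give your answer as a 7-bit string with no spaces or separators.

s1 (pos 1,3,5,7): 0⊕1⊕1⊕1 = 1
s2 (pos 2,3,6,7): 0⊕1⊕1⊕1 = 1
s4 (pos 4,5,6,7): 1⊕1⊕1⊕1 = 0
Syndrome s4…s1 = 011 → error at position 3.
Flip position 3: 0011111 → 0001111

0001111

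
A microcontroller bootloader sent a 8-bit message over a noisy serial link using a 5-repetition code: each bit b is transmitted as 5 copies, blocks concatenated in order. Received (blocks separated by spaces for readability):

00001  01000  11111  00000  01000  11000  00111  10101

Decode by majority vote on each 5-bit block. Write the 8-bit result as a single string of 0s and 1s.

00100011

Block 1 (00001): 1 one → 0
Block 2 (01000): 1 one → 0
Block 3 (11111): 5 ones → 1
Block 4 (00000): 0 ones → 0
Block 5 (01000): 1 one → 0
Block 6 (11000): 2 ones → 0
Block 7 (00111): 3 ones → 1
Block 8 (10101): 3 ones → 1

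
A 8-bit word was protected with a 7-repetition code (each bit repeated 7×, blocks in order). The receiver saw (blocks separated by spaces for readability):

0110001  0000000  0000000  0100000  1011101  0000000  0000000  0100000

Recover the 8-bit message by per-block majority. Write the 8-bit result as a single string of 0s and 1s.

00001000

Block 1 (0110001): 3 ones → 0
Block 2 (0000000): 0 ones → 0
Block 3 (0000000): 0 ones → 0
Block 4 (0100000): 1 one → 0
Block 5 (1011101): 5 ones → 1
Block 6 (0000000): 0 ones → 0
Block 7 (0000000): 0 ones → 0
Block 8 (0100000): 1 one → 0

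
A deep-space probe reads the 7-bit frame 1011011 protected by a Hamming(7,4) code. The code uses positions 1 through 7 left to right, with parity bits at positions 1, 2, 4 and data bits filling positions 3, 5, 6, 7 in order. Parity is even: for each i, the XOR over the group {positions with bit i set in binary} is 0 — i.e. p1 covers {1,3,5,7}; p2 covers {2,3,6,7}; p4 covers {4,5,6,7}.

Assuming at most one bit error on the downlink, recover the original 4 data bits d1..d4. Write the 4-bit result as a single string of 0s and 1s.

s1 (pos 1,3,5,7): 1⊕1⊕0⊕1 = 1
s2 (pos 2,3,6,7): 0⊕1⊕1⊕1 = 1
s4 (pos 4,5,6,7): 1⊕0⊕1⊕1 = 1
Syndrome s4…s1 = 111 → error at position 7.
Flip position 7: 1011011 → 1011010
Read data bits from positions 3,5,6,7: 1010

1010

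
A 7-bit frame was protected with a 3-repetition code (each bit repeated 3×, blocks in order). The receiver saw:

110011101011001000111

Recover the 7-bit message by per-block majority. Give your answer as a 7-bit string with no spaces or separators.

1111001

Block 1 (110): 2 ones → 1
Block 2 (011): 2 ones → 1
Block 3 (101): 2 ones → 1
Block 4 (011): 2 ones → 1
Block 5 (001): 1 one → 0
Block 6 (000): 0 ones → 0
Block 7 (111): 3 ones → 1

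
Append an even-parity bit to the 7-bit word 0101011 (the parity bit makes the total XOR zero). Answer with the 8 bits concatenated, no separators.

XOR of the 7 data bits: 0⊕1⊕0⊕1⊕0⊕1⊕1 = 0
Parity bit = 0 (so all 8 bits XOR to 0).

01010110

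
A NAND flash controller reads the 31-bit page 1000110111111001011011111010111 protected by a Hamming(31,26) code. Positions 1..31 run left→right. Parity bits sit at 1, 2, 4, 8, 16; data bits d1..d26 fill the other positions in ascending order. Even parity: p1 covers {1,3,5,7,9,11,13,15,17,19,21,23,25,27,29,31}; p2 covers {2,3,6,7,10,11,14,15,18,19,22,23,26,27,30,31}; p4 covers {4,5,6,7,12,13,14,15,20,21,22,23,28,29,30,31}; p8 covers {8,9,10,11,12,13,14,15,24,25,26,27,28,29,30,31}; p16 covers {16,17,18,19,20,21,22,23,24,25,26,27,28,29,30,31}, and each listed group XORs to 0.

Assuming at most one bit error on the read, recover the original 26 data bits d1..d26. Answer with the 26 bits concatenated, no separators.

01101111100011011111010111

s1 (pos 1,3,5,7,9,11,13,15,17,19,21,23,25,27,29,31): 1⊕0⊕1⊕0⊕1⊕1⊕1⊕0⊕0⊕1⊕1⊕1⊕1⊕1⊕1⊕1 = 0
s2 (pos 2,3,6,7,10,11,14,15,18,19,22,23,26,27,30,31): 0⊕0⊕1⊕0⊕1⊕1⊕0⊕0⊕1⊕1⊕1⊕1⊕0⊕1⊕1⊕1 = 0
s4 (pos 4,5,6,7,12,13,14,15,20,21,22,23,28,29,30,31): 0⊕1⊕1⊕0⊕1⊕1⊕0⊕0⊕0⊕1⊕1⊕1⊕0⊕1⊕1⊕1 = 0
s8 (pos 8,9,10,11,12,13,14,15,24,25,26,27,28,29,30,31): 1⊕1⊕1⊕1⊕1⊕1⊕0⊕0⊕1⊕1⊕0⊕1⊕0⊕1⊕1⊕1 = 0
s16 (pos 16,17,18,19,20,21,22,23,24,25,26,27,28,29,30,31): 1⊕0⊕1⊕1⊕0⊕1⊕1⊕1⊕1⊕1⊕0⊕1⊕0⊕1⊕1⊕1 = 0
Syndrome s16…s1 = 00000 → no error.
Read data bits from positions 3,5,6,7,9,10,11,12,13,14,15,17,18,19,20,21,22,23,24,25,26,27,28,29,30,31: 01101111100011011111010111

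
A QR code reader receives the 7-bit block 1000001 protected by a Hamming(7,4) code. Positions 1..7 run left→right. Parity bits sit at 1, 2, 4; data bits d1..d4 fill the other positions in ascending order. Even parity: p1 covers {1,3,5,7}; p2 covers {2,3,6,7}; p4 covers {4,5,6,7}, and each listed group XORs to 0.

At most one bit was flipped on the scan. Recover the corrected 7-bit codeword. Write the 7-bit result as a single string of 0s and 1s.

1000011

s1 (pos 1,3,5,7): 1⊕0⊕0⊕1 = 0
s2 (pos 2,3,6,7): 0⊕0⊕0⊕1 = 1
s4 (pos 4,5,6,7): 0⊕0⊕0⊕1 = 1
Syndrome s4…s1 = 110 → error at position 6.
Flip position 6: 1000001 → 1000011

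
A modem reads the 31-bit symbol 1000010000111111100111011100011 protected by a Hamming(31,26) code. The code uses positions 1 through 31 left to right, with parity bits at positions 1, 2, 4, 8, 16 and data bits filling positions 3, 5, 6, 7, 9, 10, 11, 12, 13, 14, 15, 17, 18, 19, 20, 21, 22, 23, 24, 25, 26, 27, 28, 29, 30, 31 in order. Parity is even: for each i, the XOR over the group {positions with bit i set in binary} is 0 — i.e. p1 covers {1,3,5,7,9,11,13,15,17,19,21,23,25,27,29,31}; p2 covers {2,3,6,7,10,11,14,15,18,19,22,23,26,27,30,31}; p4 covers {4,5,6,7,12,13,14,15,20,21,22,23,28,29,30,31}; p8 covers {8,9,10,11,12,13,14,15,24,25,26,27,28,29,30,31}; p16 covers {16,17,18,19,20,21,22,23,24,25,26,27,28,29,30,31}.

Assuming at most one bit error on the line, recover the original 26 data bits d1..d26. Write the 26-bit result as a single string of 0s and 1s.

s1 (pos 1,3,5,7,9,11,13,15,17,19,21,23,25,27,29,31): 1⊕0⊕0⊕0⊕0⊕1⊕1⊕1⊕1⊕0⊕1⊕0⊕1⊕0⊕0⊕1 = 0
s2 (pos 2,3,6,7,10,11,14,15,18,19,22,23,26,27,30,31): 0⊕0⊕1⊕0⊕0⊕1⊕1⊕1⊕0⊕0⊕1⊕0⊕1⊕0⊕1⊕1 = 0
s4 (pos 4,5,6,7,12,13,14,15,20,21,22,23,28,29,30,31): 0⊕0⊕1⊕0⊕1⊕1⊕1⊕1⊕1⊕1⊕1⊕0⊕0⊕0⊕1⊕1 = 0
s8 (pos 8,9,10,11,12,13,14,15,24,25,26,27,28,29,30,31): 0⊕0⊕0⊕1⊕1⊕1⊕1⊕1⊕1⊕1⊕1⊕0⊕0⊕0⊕1⊕1 = 0
s16 (pos 16,17,18,19,20,21,22,23,24,25,26,27,28,29,30,31): 1⊕1⊕0⊕0⊕1⊕1⊕1⊕0⊕1⊕1⊕1⊕0⊕0⊕0⊕1⊕1 = 0
Syndrome s16…s1 = 00000 → no error.
Read data bits from positions 3,5,6,7,9,10,11,12,13,14,15,17,18,19,20,21,22,23,24,25,26,27,28,29,30,31: 00100011111100111011100011

00100011111100111011100011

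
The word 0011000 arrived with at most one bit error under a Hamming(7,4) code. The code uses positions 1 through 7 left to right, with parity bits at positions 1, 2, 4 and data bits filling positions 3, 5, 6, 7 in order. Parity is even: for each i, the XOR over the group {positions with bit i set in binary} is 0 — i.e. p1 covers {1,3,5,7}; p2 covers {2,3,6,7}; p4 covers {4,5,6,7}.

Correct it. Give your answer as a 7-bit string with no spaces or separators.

0011001

s1 (pos 1,3,5,7): 0⊕1⊕0⊕0 = 1
s2 (pos 2,3,6,7): 0⊕1⊕0⊕0 = 1
s4 (pos 4,5,6,7): 1⊕0⊕0⊕0 = 1
Syndrome s4…s1 = 111 → error at position 7.
Flip position 7: 0011000 → 0011001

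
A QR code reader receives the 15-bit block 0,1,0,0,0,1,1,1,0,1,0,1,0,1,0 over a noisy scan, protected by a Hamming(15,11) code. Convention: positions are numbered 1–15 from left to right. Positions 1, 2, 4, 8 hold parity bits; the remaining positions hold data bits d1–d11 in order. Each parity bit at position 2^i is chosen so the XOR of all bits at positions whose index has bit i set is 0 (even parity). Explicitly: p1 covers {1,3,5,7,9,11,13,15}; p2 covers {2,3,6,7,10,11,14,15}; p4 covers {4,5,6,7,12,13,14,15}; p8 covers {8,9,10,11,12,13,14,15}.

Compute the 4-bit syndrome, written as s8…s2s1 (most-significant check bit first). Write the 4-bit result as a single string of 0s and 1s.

s1 (pos 1,3,5,7,9,11,13,15): 0⊕0⊕0⊕1⊕0⊕0⊕0⊕0 = 1
s2 (pos 2,3,6,7,10,11,14,15): 1⊕0⊕1⊕1⊕1⊕0⊕1⊕0 = 1
s4 (pos 4,5,6,7,12,13,14,15): 0⊕0⊕1⊕1⊕1⊕0⊕1⊕0 = 0
s8 (pos 8,9,10,11,12,13,14,15): 1⊕0⊕1⊕0⊕1⊕0⊕1⊕0 = 0
Syndrome s8…s1 = 0011 → error at position 3.

0011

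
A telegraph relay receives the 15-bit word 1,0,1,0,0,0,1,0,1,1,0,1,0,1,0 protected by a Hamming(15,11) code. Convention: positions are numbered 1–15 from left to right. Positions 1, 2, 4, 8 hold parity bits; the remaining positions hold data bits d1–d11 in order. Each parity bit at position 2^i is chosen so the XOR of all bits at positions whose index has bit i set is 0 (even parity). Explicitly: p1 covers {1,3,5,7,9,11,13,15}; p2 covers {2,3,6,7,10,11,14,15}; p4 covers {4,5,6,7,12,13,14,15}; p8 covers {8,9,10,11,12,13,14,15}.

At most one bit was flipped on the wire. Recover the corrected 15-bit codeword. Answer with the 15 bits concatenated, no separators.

s1 (pos 1,3,5,7,9,11,13,15): 1⊕1⊕0⊕1⊕1⊕0⊕0⊕0 = 0
s2 (pos 2,3,6,7,10,11,14,15): 0⊕1⊕0⊕1⊕1⊕0⊕1⊕0 = 0
s4 (pos 4,5,6,7,12,13,14,15): 0⊕0⊕0⊕1⊕1⊕0⊕1⊕0 = 1
s8 (pos 8,9,10,11,12,13,14,15): 0⊕1⊕1⊕0⊕1⊕0⊕1⊕0 = 0
Syndrome s8…s1 = 0100 → error at position 4.
Flip position 4: 101000101101010 → 101100101101010

101100101101010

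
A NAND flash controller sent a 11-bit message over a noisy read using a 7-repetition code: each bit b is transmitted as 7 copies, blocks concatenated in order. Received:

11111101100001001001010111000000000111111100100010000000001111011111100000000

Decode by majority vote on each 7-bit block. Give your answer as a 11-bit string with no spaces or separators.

10010100110

Block 1 (1111110): 6 ones → 1
Block 2 (1100001): 3 ones → 0
Block 3 (0010010): 2 ones → 0
Block 4 (1011100): 4 ones → 1
Block 5 (0000000): 0 ones → 0
Block 6 (1111111): 7 ones → 1
Block 7 (0010001): 2 ones → 0
Block 8 (0000000): 0 ones → 0
Block 9 (0011110): 4 ones → 1
Block 10 (1111110): 6 ones → 1
Block 11 (0000000): 0 ones → 0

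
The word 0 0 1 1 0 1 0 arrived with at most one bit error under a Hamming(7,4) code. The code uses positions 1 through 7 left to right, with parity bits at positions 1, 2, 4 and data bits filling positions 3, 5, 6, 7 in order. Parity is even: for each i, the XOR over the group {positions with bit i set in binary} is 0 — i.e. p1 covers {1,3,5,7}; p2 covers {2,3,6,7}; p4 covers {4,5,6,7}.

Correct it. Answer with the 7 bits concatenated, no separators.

s1 (pos 1,3,5,7): 0⊕1⊕0⊕0 = 1
s2 (pos 2,3,6,7): 0⊕1⊕1⊕0 = 0
s4 (pos 4,5,6,7): 1⊕0⊕1⊕0 = 0
Syndrome s4…s1 = 001 → error at position 1.
Flip position 1: 0011010 → 1011010

1011010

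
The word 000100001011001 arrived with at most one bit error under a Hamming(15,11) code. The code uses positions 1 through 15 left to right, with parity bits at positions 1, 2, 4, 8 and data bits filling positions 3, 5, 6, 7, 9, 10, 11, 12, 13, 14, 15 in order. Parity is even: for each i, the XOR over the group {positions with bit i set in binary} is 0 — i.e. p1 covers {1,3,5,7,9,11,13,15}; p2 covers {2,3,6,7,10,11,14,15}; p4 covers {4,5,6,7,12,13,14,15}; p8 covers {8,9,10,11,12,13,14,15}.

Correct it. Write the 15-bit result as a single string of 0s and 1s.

000110001011001

s1 (pos 1,3,5,7,9,11,13,15): 0⊕0⊕0⊕0⊕1⊕1⊕0⊕1 = 1
s2 (pos 2,3,6,7,10,11,14,15): 0⊕0⊕0⊕0⊕0⊕1⊕0⊕1 = 0
s4 (pos 4,5,6,7,12,13,14,15): 1⊕0⊕0⊕0⊕1⊕0⊕0⊕1 = 1
s8 (pos 8,9,10,11,12,13,14,15): 0⊕1⊕0⊕1⊕1⊕0⊕0⊕1 = 0
Syndrome s8…s1 = 0101 → error at position 5.
Flip position 5: 000100001011001 → 000110001011001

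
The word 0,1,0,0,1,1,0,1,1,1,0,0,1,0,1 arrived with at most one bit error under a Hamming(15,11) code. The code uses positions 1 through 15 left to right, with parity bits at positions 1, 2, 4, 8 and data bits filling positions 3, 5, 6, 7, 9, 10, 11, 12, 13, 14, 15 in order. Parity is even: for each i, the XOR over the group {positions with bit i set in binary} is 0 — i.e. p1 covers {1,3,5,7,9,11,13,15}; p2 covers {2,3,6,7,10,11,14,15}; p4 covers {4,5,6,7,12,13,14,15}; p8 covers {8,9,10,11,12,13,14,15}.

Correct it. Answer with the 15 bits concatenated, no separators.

010011001100101

s1 (pos 1,3,5,7,9,11,13,15): 0⊕0⊕1⊕0⊕1⊕0⊕1⊕1 = 0
s2 (pos 2,3,6,7,10,11,14,15): 1⊕0⊕1⊕0⊕1⊕0⊕0⊕1 = 0
s4 (pos 4,5,6,7,12,13,14,15): 0⊕1⊕1⊕0⊕0⊕1⊕0⊕1 = 0
s8 (pos 8,9,10,11,12,13,14,15): 1⊕1⊕1⊕0⊕0⊕1⊕0⊕1 = 1
Syndrome s8…s1 = 1000 → error at position 8.
Flip position 8: 010011011100101 → 010011001100101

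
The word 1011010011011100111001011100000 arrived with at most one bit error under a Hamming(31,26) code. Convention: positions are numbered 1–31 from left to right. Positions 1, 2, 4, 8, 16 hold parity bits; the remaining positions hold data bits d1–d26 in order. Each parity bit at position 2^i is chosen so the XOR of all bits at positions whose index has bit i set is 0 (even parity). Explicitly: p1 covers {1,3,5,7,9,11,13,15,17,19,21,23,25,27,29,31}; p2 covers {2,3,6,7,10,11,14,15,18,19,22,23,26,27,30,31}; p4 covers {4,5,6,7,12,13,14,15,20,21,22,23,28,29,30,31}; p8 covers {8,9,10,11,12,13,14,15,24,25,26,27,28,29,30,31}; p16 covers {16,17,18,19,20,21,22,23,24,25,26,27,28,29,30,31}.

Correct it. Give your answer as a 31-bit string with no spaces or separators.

s1 (pos 1,3,5,7,9,11,13,15,17,19,21,23,25,27,29,31): 1⊕1⊕0⊕0⊕1⊕0⊕1⊕0⊕1⊕1⊕0⊕0⊕1⊕0⊕0⊕0 = 1
s2 (pos 2,3,6,7,10,11,14,15,18,19,22,23,26,27,30,31): 0⊕1⊕1⊕0⊕1⊕0⊕1⊕0⊕1⊕1⊕1⊕0⊕1⊕0⊕0⊕0 = 0
s4 (pos 4,5,6,7,12,13,14,15,20,21,22,23,28,29,30,31): 1⊕0⊕1⊕0⊕1⊕1⊕1⊕0⊕0⊕0⊕1⊕0⊕0⊕0⊕0⊕0 = 0
s8 (pos 8,9,10,11,12,13,14,15,24,25,26,27,28,29,30,31): 0⊕1⊕1⊕0⊕1⊕1⊕1⊕0⊕1⊕1⊕1⊕0⊕0⊕0⊕0⊕0 = 0
s16 (pos 16,17,18,19,20,21,22,23,24,25,26,27,28,29,30,31): 0⊕1⊕1⊕1⊕0⊕0⊕1⊕0⊕1⊕1⊕1⊕0⊕0⊕0⊕0⊕0 = 1
Syndrome s16…s1 = 10001 → error at position 17.
Flip position 17: 1011010011011100111001011100000 → 1011010011011100011001011100000

1011010011011100011001011100000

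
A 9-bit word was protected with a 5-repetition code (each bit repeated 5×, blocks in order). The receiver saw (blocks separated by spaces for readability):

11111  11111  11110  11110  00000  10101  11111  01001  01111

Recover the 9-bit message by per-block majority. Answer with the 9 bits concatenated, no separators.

Block 1 (11111): 5 ones → 1
Block 2 (11111): 5 ones → 1
Block 3 (11110): 4 ones → 1
Block 4 (11110): 4 ones → 1
Block 5 (00000): 0 ones → 0
Block 6 (10101): 3 ones → 1
Block 7 (11111): 5 ones → 1
Block 8 (01001): 2 ones → 0
Block 9 (01111): 4 ones → 1

111101101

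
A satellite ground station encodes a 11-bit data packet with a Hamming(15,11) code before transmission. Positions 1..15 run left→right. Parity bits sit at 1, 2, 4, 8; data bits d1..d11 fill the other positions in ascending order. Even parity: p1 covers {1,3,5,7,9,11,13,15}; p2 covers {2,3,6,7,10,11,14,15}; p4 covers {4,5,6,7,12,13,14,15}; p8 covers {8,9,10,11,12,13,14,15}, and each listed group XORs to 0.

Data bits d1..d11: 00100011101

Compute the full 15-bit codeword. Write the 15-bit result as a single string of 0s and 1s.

Place data at non-parity positions: p1 p2 0 p4 0 1 0 p8 0 0 1 1 1 0 1
p1 (pos 1,3,5,7,9,11,13,15): XOR of data positions = 0⊕0⊕0⊕0⊕1⊕1⊕1 = 1
p2 (pos 2,3,6,7,10,11,14,15): XOR of data positions = 0⊕1⊕0⊕0⊕1⊕0⊕1 = 1
p4 (pos 4,5,6,7,12,13,14,15): XOR of data positions = 0⊕1⊕0⊕1⊕1⊕0⊕1 = 0
p8 (pos 8,9,10,11,12,13,14,15): XOR of data positions = 0⊕0⊕1⊕1⊕1⊕0⊕1 = 0
Codeword: 110001000011101

110001000011101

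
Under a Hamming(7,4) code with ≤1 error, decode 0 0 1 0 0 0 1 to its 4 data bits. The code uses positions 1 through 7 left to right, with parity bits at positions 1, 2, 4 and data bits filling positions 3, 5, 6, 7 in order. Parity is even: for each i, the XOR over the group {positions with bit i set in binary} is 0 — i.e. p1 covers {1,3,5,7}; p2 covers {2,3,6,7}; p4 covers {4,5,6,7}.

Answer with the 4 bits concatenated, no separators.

1001

s1 (pos 1,3,5,7): 0⊕1⊕0⊕1 = 0
s2 (pos 2,3,6,7): 0⊕1⊕0⊕1 = 0
s4 (pos 4,5,6,7): 0⊕0⊕0⊕1 = 1
Syndrome s4…s1 = 100 → error at position 4.
Flip position 4: 0010001 → 0011001
Read data bits from positions 3,5,6,7: 1001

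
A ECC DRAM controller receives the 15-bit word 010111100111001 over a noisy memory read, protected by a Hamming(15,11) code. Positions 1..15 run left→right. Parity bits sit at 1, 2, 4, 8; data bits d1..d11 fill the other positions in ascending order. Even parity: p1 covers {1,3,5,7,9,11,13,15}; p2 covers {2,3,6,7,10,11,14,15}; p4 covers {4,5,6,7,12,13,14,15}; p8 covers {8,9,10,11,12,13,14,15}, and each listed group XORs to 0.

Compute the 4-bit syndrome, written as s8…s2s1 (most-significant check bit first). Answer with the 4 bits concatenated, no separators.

s1 (pos 1,3,5,7,9,11,13,15): 0⊕0⊕1⊕1⊕0⊕1⊕0⊕1 = 0
s2 (pos 2,3,6,7,10,11,14,15): 1⊕0⊕1⊕1⊕1⊕1⊕0⊕1 = 0
s4 (pos 4,5,6,7,12,13,14,15): 1⊕1⊕1⊕1⊕1⊕0⊕0⊕1 = 0
s8 (pos 8,9,10,11,12,13,14,15): 0⊕0⊕1⊕1⊕1⊕0⊕0⊕1 = 0
Syndrome s8…s1 = 0000 → no error.

0000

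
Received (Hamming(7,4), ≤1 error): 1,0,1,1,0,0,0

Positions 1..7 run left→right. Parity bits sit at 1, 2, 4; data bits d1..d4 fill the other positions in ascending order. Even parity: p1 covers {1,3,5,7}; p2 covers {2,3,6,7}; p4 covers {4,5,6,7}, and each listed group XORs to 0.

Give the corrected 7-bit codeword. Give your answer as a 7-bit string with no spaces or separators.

s1 (pos 1,3,5,7): 1⊕1⊕0⊕0 = 0
s2 (pos 2,3,6,7): 0⊕1⊕0⊕0 = 1
s4 (pos 4,5,6,7): 1⊕0⊕0⊕0 = 1
Syndrome s4…s1 = 110 → error at position 6.
Flip position 6: 1011000 → 1011010

1011010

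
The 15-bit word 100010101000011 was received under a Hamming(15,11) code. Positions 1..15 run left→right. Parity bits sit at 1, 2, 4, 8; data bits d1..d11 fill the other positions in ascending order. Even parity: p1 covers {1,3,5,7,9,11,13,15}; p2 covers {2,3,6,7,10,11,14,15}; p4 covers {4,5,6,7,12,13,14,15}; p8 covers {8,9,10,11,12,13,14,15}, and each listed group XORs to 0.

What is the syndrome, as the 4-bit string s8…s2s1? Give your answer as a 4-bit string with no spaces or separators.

s1 (pos 1,3,5,7,9,11,13,15): 1⊕0⊕1⊕1⊕1⊕0⊕0⊕1 = 1
s2 (pos 2,3,6,7,10,11,14,15): 0⊕0⊕0⊕1⊕0⊕0⊕1⊕1 = 1
s4 (pos 4,5,6,7,12,13,14,15): 0⊕1⊕0⊕1⊕0⊕0⊕1⊕1 = 0
s8 (pos 8,9,10,11,12,13,14,15): 0⊕1⊕0⊕0⊕0⊕0⊕1⊕1 = 1
Syndrome s8…s1 = 1011 → error at position 11.

1011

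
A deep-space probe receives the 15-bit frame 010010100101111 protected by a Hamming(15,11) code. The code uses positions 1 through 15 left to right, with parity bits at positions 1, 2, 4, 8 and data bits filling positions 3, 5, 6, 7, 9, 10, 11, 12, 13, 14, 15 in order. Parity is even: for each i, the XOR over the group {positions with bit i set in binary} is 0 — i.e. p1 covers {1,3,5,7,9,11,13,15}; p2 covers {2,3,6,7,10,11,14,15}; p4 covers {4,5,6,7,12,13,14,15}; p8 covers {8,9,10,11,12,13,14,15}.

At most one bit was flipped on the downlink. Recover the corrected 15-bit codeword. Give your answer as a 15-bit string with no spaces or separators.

s1 (pos 1,3,5,7,9,11,13,15): 0⊕0⊕1⊕1⊕0⊕0⊕1⊕1 = 0
s2 (pos 2,3,6,7,10,11,14,15): 1⊕0⊕0⊕1⊕1⊕0⊕1⊕1 = 1
s4 (pos 4,5,6,7,12,13,14,15): 0⊕1⊕0⊕1⊕1⊕1⊕1⊕1 = 0
s8 (pos 8,9,10,11,12,13,14,15): 0⊕0⊕1⊕0⊕1⊕1⊕1⊕1 = 1
Syndrome s8…s1 = 1010 → error at position 10.
Flip position 10: 010010100101111 → 010010100001111

010010100001111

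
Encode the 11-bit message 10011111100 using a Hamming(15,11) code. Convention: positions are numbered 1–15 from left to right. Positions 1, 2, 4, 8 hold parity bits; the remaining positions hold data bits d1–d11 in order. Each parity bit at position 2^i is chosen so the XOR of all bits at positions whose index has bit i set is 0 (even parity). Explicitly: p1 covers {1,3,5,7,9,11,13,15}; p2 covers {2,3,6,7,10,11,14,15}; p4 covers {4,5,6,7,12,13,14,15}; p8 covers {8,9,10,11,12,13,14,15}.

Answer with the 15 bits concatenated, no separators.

101100111111100

Place data at non-parity positions: p1 p2 1 p4 0 0 1 p8 1 1 1 1 1 0 0
p1 (pos 1,3,5,7,9,11,13,15): XOR of data positions = 1⊕0⊕1⊕1⊕1⊕1⊕0 = 1
p2 (pos 2,3,6,7,10,11,14,15): XOR of data positions = 1⊕0⊕1⊕1⊕1⊕0⊕0 = 0
p4 (pos 4,5,6,7,12,13,14,15): XOR of data positions = 0⊕0⊕1⊕1⊕1⊕0⊕0 = 1
p8 (pos 8,9,10,11,12,13,14,15): XOR of data positions = 1⊕1⊕1⊕1⊕1⊕0⊕0 = 1
Codeword: 101100111111100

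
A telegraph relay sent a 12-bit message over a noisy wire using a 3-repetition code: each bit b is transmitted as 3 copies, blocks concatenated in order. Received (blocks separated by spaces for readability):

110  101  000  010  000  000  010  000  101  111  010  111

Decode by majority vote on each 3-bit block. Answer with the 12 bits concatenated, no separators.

Block 1 (110): 2 ones → 1
Block 2 (101): 2 ones → 1
Block 3 (000): 0 ones → 0
Block 4 (010): 1 one → 0
Block 5 (000): 0 ones → 0
Block 6 (000): 0 ones → 0
Block 7 (010): 1 one → 0
Block 8 (000): 0 ones → 0
Block 9 (101): 2 ones → 1
Block 10 (111): 3 ones → 1
Block 11 (010): 1 one → 0
Block 12 (111): 3 ones → 1

110000001101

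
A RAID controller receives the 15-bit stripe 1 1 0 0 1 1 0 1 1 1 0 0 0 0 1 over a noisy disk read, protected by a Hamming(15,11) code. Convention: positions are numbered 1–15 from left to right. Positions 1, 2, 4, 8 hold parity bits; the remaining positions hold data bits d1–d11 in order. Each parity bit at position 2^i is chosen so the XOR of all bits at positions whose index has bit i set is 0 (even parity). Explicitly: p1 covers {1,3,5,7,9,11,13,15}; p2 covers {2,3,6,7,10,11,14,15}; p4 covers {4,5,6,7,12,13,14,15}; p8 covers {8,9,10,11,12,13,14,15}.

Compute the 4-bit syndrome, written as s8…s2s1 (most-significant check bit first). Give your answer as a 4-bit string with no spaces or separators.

0100

s1 (pos 1,3,5,7,9,11,13,15): 1⊕0⊕1⊕0⊕1⊕0⊕0⊕1 = 0
s2 (pos 2,3,6,7,10,11,14,15): 1⊕0⊕1⊕0⊕1⊕0⊕0⊕1 = 0
s4 (pos 4,5,6,7,12,13,14,15): 0⊕1⊕1⊕0⊕0⊕0⊕0⊕1 = 1
s8 (pos 8,9,10,11,12,13,14,15): 1⊕1⊕1⊕0⊕0⊕0⊕0⊕1 = 0
Syndrome s8…s1 = 0100 → error at position 4.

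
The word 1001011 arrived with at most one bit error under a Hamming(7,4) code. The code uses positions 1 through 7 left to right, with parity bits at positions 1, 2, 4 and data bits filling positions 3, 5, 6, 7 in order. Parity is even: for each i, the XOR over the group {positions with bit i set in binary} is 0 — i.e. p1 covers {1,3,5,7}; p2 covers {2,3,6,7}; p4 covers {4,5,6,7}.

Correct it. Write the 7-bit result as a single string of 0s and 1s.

s1 (pos 1,3,5,7): 1⊕0⊕0⊕1 = 0
s2 (pos 2,3,6,7): 0⊕0⊕1⊕1 = 0
s4 (pos 4,5,6,7): 1⊕0⊕1⊕1 = 1
Syndrome s4…s1 = 100 → error at position 4.
Flip position 4: 1001011 → 1000011

1000011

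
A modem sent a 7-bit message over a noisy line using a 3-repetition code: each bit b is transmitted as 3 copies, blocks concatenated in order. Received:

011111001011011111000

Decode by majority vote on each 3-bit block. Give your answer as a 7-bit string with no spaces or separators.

1101110

Block 1 (011): 2 ones → 1
Block 2 (111): 3 ones → 1
Block 3 (001): 1 one → 0
Block 4 (011): 2 ones → 1
Block 5 (011): 2 ones → 1
Block 6 (111): 3 ones → 1
Block 7 (000): 0 ones → 0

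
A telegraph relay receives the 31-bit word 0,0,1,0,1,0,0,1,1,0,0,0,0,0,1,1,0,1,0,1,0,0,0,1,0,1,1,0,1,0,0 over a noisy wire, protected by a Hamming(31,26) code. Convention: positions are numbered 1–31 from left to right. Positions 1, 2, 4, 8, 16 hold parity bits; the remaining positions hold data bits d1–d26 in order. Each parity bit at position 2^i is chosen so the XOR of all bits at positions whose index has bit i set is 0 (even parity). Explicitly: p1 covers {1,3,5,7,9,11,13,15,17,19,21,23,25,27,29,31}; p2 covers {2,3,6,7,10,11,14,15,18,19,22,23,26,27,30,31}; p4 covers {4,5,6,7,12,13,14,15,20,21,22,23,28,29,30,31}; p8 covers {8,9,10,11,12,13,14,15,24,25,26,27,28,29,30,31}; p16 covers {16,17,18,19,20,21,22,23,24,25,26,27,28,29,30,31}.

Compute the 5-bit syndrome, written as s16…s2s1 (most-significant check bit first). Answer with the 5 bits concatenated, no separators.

11010

s1 (pos 1,3,5,7,9,11,13,15,17,19,21,23,25,27,29,31): 0⊕1⊕1⊕0⊕1⊕0⊕0⊕1⊕0⊕0⊕0⊕0⊕0⊕1⊕1⊕0 = 0
s2 (pos 2,3,6,7,10,11,14,15,18,19,22,23,26,27,30,31): 0⊕1⊕0⊕0⊕0⊕0⊕0⊕1⊕1⊕0⊕0⊕0⊕1⊕1⊕0⊕0 = 1
s4 (pos 4,5,6,7,12,13,14,15,20,21,22,23,28,29,30,31): 0⊕1⊕0⊕0⊕0⊕0⊕0⊕1⊕1⊕0⊕0⊕0⊕0⊕1⊕0⊕0 = 0
s8 (pos 8,9,10,11,12,13,14,15,24,25,26,27,28,29,30,31): 1⊕1⊕0⊕0⊕0⊕0⊕0⊕1⊕1⊕0⊕1⊕1⊕0⊕1⊕0⊕0 = 1
s16 (pos 16,17,18,19,20,21,22,23,24,25,26,27,28,29,30,31): 1⊕0⊕1⊕0⊕1⊕0⊕0⊕0⊕1⊕0⊕1⊕1⊕0⊕1⊕0⊕0 = 1
Syndrome s16…s1 = 11010 → error at position 26.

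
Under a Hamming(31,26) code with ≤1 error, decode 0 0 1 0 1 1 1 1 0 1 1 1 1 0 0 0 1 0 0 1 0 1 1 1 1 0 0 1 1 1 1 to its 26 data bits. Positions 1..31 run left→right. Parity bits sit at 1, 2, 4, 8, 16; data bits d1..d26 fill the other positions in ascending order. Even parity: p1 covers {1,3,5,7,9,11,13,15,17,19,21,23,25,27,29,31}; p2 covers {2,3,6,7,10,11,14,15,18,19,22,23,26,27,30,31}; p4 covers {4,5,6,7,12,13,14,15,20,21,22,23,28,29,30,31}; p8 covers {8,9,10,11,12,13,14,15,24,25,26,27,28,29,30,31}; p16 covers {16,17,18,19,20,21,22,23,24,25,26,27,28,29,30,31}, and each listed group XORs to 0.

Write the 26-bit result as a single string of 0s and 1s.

s1 (pos 1,3,5,7,9,11,13,15,17,19,21,23,25,27,29,31): 0⊕1⊕1⊕1⊕0⊕1⊕1⊕0⊕1⊕0⊕0⊕1⊕1⊕0⊕1⊕1 = 0
s2 (pos 2,3,6,7,10,11,14,15,18,19,22,23,26,27,30,31): 0⊕1⊕1⊕1⊕1⊕1⊕0⊕0⊕0⊕0⊕1⊕1⊕0⊕0⊕1⊕1 = 1
s4 (pos 4,5,6,7,12,13,14,15,20,21,22,23,28,29,30,31): 0⊕1⊕1⊕1⊕1⊕1⊕0⊕0⊕1⊕0⊕1⊕1⊕1⊕1⊕1⊕1 = 0
s8 (pos 8,9,10,11,12,13,14,15,24,25,26,27,28,29,30,31): 1⊕0⊕1⊕1⊕1⊕1⊕0⊕0⊕1⊕1⊕0⊕0⊕1⊕1⊕1⊕1 = 1
s16 (pos 16,17,18,19,20,21,22,23,24,25,26,27,28,29,30,31): 0⊕1⊕0⊕0⊕1⊕0⊕1⊕1⊕1⊕1⊕0⊕0⊕1⊕1⊕1⊕1 = 0
Syndrome s16…s1 = 01010 → error at position 10.
Flip position 10: 0010111101111000100101111001111 → 0010111100111000100101111001111
Read data bits from positions 3,5,6,7,9,10,11,12,13,14,15,17,18,19,20,21,22,23,24,25,26,27,28,29,30,31: 11110011100100101111001111

11110011100100101111001111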